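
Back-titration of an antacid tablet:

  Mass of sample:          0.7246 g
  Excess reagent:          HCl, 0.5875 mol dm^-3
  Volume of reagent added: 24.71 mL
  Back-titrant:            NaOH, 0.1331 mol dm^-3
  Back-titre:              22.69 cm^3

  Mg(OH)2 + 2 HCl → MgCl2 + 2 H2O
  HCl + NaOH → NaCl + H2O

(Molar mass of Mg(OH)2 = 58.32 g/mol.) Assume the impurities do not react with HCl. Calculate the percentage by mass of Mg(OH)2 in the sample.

46.27 %

n(HCl) added = 0.02471 × 0.5875 = 0.01452 mol
n(NaOH) used in back-titration = 0.02269 × 0.1331 = 3.020 × 10^-3 mol
n(HCl) left over = 3.020 × 10^-3 mol (1:1 ratio)
n(HCl) consumed by analyte = 0.01452 − 3.020 × 10^-3 = 0.01150 mol
From the 1:2 ratio, n(Mg(OH)2) = 1/2 × 0.01150 = 5.749 × 10^-3 mol
mass of Mg(OH)2 = 5.749 × 10^-3 × 58.32 = 0.3353 g
% Mg(OH)2 = 0.3353 / 0.7246 × 100 = 46.27 %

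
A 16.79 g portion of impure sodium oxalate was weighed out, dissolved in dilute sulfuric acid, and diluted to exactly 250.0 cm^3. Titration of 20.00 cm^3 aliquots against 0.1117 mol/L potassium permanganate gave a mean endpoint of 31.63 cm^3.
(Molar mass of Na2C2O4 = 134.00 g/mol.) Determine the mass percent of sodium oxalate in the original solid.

2 MnO4^- + 5 C2O4^2- + 16 H^+ → 2 Mn^2+ + 10 CO2 + 8 H2O
n(KMnO4) per titration = 0.03163 × 0.1117 = 3.533 × 10^-3 mol
From the 5:2 ratio, n(Na2C2O4) in each aliquot = 5/2 × 3.533 × 10^-3 = 8.833 × 10^-3 mol
n(Na2C2O4) in the whole flask = 8.833 × 10^-3 × 250.0/20.00 = 0.1104 mol
mass of Na2C2O4 = 0.1104 × 134.00 = 14.79 g
% Na2C2O4 = 14.79 / 16.79 × 100 = 88.12 %

88.12 %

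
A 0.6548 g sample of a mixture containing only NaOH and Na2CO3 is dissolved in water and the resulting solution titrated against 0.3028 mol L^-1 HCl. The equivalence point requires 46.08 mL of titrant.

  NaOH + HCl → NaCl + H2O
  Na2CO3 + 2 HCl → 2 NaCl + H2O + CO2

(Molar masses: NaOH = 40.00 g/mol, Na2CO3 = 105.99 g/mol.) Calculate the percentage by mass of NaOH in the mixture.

39.79 %

n(HCl) = 0.04608 × 0.3028 = 0.01395 mol
Let x = n(NaOH), y = n(Na2CO3).
Titrant: 1x + 2y = 0.01395;  mass: 40.00x + 105.99y = 0.6548
Solving, x = 6.513 × 10^-3 mol, y = 3.720 × 10^-3 mol
mass of NaOH = 6.513 × 10^-3 × 40.00 = 0.2605 g
% NaOH = 0.2605 / 0.6548 × 100 = 39.79 %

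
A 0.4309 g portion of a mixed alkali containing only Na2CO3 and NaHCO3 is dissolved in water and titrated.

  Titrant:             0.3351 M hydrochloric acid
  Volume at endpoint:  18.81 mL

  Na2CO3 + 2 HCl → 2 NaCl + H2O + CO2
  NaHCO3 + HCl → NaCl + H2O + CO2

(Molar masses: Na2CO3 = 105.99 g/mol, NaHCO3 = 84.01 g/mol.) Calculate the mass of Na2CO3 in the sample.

0.1685 g

n(HCl) = 0.01881 × 0.3351 = 6.303 × 10^-3 mol
Let x = n(Na2CO3), y = n(NaHCO3).
Titrant: 2x + 1y = 6.303 × 10^-3;  mass: 105.99x + 84.01y = 0.4309
Solving, x = 1.590 × 10^-3 mol, y = 3.123 × 10^-3 mol
mass of Na2CO3 = 1.590 × 10^-3 × 105.99 = 0.1685 g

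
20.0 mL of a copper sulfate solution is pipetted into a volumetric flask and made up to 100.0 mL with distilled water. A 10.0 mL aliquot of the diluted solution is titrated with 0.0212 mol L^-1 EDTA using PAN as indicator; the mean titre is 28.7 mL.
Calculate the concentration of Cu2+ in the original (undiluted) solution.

0.304 mol/L

Cu^2+ + EDTA^4- → [Cu(EDTA)]^2-
n(EDTA) = 0.0287 × 0.0212 = 6.08 × 10^-4 mol
n(Cu2+) in the aliquot = 6.08 × 10^-4 mol (1:1 ratio)
[Cu2+]_dilute = 6.08 × 10^-4 / 0.0100 = 0.0608 mol/L
Dilution factor = 100.0 / 20.0 = 5.000
[Cu2+]_stock = 0.0608 × 5.000 = 0.304 mol/L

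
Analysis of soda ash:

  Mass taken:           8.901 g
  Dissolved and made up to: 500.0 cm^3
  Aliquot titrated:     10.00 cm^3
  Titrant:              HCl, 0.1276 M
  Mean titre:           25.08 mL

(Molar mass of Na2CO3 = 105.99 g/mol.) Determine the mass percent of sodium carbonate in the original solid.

Na2CO3 + 2 HCl → 2 NaCl + H2O + CO2
n(HCl) per titration = 0.02508 × 0.1276 = 3.200 × 10^-3 mol
From the 1:2 ratio, n(Na2CO3) in each aliquot = 1/2 × 3.200 × 10^-3 = 1.600 × 10^-3 mol
n(Na2CO3) in the whole flask = 1.600 × 10^-3 × 500.0/10.00 = 0.08001 mol
mass of Na2CO3 = 0.08001 × 105.99 = 8.480 g
% Na2CO3 = 8.480 / 8.901 × 100 = 95.27 %

95.27 %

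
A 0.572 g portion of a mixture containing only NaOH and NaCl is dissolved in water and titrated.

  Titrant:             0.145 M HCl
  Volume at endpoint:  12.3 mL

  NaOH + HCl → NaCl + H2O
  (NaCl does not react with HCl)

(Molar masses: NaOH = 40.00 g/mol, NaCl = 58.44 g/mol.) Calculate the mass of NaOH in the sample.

0.0713 g

n(HCl) = 0.0123 × 0.145 = 1.78 × 10^-3 mol
Let x = n(NaOH), y = n(NaCl).
Titrant: 1x = 1.78 × 10^-3;  mass: 40.00x + 58.44y = 0.572
Solving, x = 1.78 × 10^-3 mol, y = 8.57 × 10^-3 mol
mass of NaOH = 1.78 × 10^-3 × 40.00 = 0.0713 g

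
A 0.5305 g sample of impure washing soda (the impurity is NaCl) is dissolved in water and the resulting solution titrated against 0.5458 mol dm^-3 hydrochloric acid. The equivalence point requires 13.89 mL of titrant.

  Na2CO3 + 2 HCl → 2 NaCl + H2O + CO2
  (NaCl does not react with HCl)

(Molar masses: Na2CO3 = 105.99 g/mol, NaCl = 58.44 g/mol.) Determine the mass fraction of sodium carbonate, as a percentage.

n(HCl) = 0.01389 × 0.5458 = 7.581 × 10^-3 mol
Let x = n(Na2CO3), y = n(NaCl).
Titrant: 2x = 7.581 × 10^-3;  mass: 105.99x + 58.44y = 0.5305
Solving, x = 3.791 × 10^-3 mol, y = 2.203 × 10^-3 mol
mass of Na2CO3 = 3.791 × 10^-3 × 105.99 = 0.4018 g
% Na2CO3 = 0.4018 / 0.5305 × 100 = 75.73 %

75.73 %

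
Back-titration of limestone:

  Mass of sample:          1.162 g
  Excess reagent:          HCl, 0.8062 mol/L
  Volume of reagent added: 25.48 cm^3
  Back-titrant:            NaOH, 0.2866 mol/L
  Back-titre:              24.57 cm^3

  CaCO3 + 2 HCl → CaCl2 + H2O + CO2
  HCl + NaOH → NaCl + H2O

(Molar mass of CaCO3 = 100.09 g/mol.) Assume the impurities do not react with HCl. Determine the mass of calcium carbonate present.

0.6756 g

n(HCl) added = 0.02548 × 0.8062 = 0.02054 mol
n(NaOH) used in back-titration = 0.02457 × 0.2866 = 7.042 × 10^-3 mol
n(HCl) left over = 7.042 × 10^-3 mol (1:1 ratio)
n(HCl) consumed by analyte = 0.02054 − 7.042 × 10^-3 = 0.01350 mol
From the 1:2 ratio, n(CaCO3) = 1/2 × 0.01350 = 6.750 × 10^-3 mol
mass of CaCO3 = 6.750 × 10^-3 × 100.09 = 0.6756 g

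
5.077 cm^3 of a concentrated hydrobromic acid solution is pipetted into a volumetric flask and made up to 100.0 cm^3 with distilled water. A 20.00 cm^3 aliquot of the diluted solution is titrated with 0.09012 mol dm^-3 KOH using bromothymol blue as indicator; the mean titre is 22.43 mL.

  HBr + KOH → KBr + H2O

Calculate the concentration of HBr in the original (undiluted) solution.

1.991 mol/L

n(KOH) = 0.02243 × 0.09012 = 2.021 × 10^-3 mol
n(HBr) in the aliquot = 2.021 × 10^-3 mol (1:1 ratio)
[HBr]_dilute = 2.021 × 10^-3 / 0.02000 = 0.1011 mol/L
Dilution factor = 100.0 / 5.077 = 19.70
[HBr]_stock = 0.1011 × 19.70 = 1.991 mol/L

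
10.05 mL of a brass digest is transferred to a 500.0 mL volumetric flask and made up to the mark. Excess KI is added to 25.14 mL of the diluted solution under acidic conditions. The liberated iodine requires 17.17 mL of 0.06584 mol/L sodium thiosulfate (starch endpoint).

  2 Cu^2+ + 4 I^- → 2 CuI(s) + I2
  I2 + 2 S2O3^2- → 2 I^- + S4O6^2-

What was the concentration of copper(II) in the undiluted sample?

2.237 mol/L

n(S2O3^2-) = 0.01717 × 0.06584 = 1.130 × 10^-3 mol
n(I2) = n(S2O3^2-)/2 = 5.652 × 10^-4 mol
From the 2:1 ratio, n(Cu2+) in the aliquot = 2/1 × 5.652 × 10^-4 = 1.130 × 10^-3 mol
[Cu2+]_dilute = 1.130 × 10^-3 / 0.02514 = 0.04497 mol/L
[Cu2+]_original = 0.04497 × 500.0/10.05 = 2.237 mol/L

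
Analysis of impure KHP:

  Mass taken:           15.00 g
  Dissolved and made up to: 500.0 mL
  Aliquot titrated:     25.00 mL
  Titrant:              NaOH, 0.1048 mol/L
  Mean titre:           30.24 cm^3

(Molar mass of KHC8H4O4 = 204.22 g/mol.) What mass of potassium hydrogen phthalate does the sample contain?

KHC8H4O4 + NaOH → KNaC8H4O4 + H2O
n(NaOH) per titration = 0.03024 × 0.1048 = 3.169 × 10^-3 mol
n(KHC8H4O4) in each aliquot = 3.169 × 10^-3 mol (1:1 ratio)
n(KHC8H4O4) in the whole flask = 3.169 × 10^-3 × 500.0/25.00 = 0.06338 mol
mass of KHC8H4O4 = 0.06338 × 204.22 = 12.94 g

12.94 g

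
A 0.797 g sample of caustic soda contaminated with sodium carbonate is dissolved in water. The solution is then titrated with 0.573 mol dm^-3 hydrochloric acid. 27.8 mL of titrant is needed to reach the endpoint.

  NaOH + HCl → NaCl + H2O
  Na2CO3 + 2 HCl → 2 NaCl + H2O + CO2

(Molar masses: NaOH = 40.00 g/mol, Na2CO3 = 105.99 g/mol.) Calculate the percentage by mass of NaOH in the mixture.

n(HCl) = 0.0278 × 0.573 = 0.0159 mol
Let x = n(NaOH), y = n(Na2CO3).
Titrant: 1x + 2y = 0.0159;  mass: 40.00x + 105.99y = 0.797
Solving, x = 3.63 × 10^-3 mol, y = 6.15 × 10^-3 mol
mass of NaOH = 3.63 × 10^-3 × 40.00 = 0.145 g
% NaOH = 0.145 / 0.797 × 100 = 18.2 %

18.2 %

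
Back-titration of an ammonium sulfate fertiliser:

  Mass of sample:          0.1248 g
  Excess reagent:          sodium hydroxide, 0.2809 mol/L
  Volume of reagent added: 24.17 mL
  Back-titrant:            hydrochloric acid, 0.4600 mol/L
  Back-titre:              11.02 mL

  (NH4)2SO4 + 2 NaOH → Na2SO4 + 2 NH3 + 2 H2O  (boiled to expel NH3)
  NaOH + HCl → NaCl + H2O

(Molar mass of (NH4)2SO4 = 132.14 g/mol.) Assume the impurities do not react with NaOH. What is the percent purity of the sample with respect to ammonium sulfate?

91.07 %

n(NaOH) added = 0.02417 × 0.2809 = 6.789 × 10^-3 mol
n(HCl) used in back-titration = 0.01102 × 0.4600 = 5.069 × 10^-3 mol
n(NaOH) left over = 5.069 × 10^-3 mol (1:1 ratio)
n(NaOH) consumed by analyte = 6.789 × 10^-3 − 5.069 × 10^-3 = 1.720 × 10^-3 mol
From the 1:2 ratio, n((NH4)2SO4) = 1/2 × 1.720 × 10^-3 = 8.601 × 10^-4 mol
mass of (NH4)2SO4 = 8.601 × 10^-4 × 132.14 = 0.1137 g
% (NH4)2SO4 = 0.1137 / 0.1248 × 100 = 91.07 %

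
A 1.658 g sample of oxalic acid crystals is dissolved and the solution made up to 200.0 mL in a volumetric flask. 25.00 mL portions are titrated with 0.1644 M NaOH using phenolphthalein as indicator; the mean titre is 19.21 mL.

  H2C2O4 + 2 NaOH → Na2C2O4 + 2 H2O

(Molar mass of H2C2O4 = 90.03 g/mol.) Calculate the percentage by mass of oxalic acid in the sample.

n(NaOH) per titration = 0.01921 × 0.1644 = 3.158 × 10^-3 mol
From the 1:2 ratio, n(H2C2O4) in each aliquot = 1/2 × 3.158 × 10^-3 = 1.579 × 10^-3 mol
n(H2C2O4) in the whole flask = 1.579 × 10^-3 × 200.0/25.00 = 0.01263 mol
mass of H2C2O4 = 0.01263 × 90.03 = 1.137 g
% H2C2O4 = 1.137 / 1.658 × 100 = 68.59 %

68.59 %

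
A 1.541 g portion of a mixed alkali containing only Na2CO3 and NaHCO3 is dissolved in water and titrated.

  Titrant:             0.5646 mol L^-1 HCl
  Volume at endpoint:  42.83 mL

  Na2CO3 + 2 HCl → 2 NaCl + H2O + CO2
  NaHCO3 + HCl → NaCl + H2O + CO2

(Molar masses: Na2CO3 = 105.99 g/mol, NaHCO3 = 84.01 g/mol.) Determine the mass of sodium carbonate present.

0.8381 g

n(HCl) = 0.04283 × 0.5646 = 0.02418 mol
Let x = n(Na2CO3), y = n(NaHCO3).
Titrant: 2x + 1y = 0.02418;  mass: 105.99x + 84.01y = 1.541
Solving, x = 7.908 × 10^-3 mol, y = 8.366 × 10^-3 mol
mass of Na2CO3 = 7.908 × 10^-3 × 105.99 = 0.8381 g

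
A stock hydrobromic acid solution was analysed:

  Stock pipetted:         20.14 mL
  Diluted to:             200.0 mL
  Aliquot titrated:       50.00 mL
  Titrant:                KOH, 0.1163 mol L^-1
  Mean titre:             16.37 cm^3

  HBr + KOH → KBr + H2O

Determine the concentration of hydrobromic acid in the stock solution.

0.3781 mol/L

n(KOH) = 0.01637 × 0.1163 = 1.904 × 10^-3 mol
n(HBr) in the aliquot = 1.904 × 10^-3 mol (1:1 ratio)
[HBr]_dilute = 1.904 × 10^-3 / 0.05000 = 0.03808 mol/L
Dilution factor = 200.0 / 20.14 = 9.930
[HBr]_stock = 0.03808 × 9.930 = 0.3781 mol/L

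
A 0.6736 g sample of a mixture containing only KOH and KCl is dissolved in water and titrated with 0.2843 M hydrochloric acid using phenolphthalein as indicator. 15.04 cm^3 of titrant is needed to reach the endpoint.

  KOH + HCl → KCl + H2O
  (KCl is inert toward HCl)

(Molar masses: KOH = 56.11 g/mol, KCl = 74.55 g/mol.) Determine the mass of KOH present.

n(HCl) = 0.01504 × 0.2843 = 4.276 × 10^-3 mol
Let x = n(KOH), y = n(KCl).
Titrant: 1x = 4.276 × 10^-3;  mass: 56.11x + 74.55y = 0.6736
Solving, x = 4.276 × 10^-3 mol, y = 5.817 × 10^-3 mol
mass of KOH = 4.276 × 10^-3 × 56.11 = 0.2399 g

0.2399 g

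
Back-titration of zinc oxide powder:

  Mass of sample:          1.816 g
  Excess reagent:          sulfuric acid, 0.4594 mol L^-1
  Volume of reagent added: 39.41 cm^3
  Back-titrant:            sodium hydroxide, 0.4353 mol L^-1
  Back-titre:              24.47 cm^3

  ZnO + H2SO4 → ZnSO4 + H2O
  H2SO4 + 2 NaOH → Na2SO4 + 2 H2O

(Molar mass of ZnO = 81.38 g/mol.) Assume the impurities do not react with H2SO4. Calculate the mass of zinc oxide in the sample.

n(H2SO4) added = 0.03941 × 0.4594 = 0.01810 mol
n(NaOH) used in back-titration = 0.02447 × 0.4353 = 0.01065 mol
From the 1:2 ratio, n(H2SO4) left over = 1/2 × 0.01065 = 5.326 × 10^-3 mol
n(H2SO4) consumed by analyte = 0.01810 − 5.326 × 10^-3 = 0.01278 mol
n(ZnO) = 0.01278 mol (1:1 ratio)
mass of ZnO = 0.01278 × 81.38 = 1.040 g

1.040 g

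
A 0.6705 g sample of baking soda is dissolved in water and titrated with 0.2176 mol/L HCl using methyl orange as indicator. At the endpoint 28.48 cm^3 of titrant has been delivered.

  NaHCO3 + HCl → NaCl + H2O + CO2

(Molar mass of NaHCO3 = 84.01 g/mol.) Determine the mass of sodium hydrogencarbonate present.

0.5206 g

n(HCl) = 0.02848 L × 0.2176 mol/L = 6.197 × 10^-3 mol
n(NaHCO3) = 6.197 × 10^-3 mol (1:1 ratio)
mass of NaHCO3 = 6.197 × 10^-3 × 84.01 g/mol = 0.5206 g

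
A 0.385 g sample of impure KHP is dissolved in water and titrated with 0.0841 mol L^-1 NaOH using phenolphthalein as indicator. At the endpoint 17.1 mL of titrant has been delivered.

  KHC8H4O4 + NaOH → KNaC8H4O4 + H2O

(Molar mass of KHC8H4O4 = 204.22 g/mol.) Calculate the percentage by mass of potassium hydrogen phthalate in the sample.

n(NaOH) = 0.0171 L × 0.0841 mol/L = 1.44 × 10^-3 mol
n(KHC8H4O4) = 1.44 × 10^-3 mol (1:1 ratio)
mass of KHC8H4O4 = 1.44 × 10^-3 × 204.22 g/mol = 0.294 g
% KHC8H4O4 = 0.294 / 0.385 × 100 = 76.3 %

76.3 %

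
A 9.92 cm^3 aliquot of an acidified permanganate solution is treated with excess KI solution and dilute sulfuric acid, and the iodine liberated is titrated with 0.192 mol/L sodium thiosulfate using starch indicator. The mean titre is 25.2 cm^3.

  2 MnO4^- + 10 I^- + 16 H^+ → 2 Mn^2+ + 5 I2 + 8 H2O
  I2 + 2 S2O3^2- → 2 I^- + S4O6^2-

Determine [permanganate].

n(S2O3^2-) = 0.0252 × 0.192 = 4.84 × 10^-3 mol
n(I2) = n(S2O3^2-)/2 = 2.42 × 10^-3 mol
From the 2:5 ratio, n(MnO4^-) in the aliquot = 2/5 × 2.42 × 10^-3 = 9.68 × 10^-4 mol
[MnO4^-] = 9.68 × 10^-4 / 0.00992 = 0.0975 mol/L

0.0975 mol/L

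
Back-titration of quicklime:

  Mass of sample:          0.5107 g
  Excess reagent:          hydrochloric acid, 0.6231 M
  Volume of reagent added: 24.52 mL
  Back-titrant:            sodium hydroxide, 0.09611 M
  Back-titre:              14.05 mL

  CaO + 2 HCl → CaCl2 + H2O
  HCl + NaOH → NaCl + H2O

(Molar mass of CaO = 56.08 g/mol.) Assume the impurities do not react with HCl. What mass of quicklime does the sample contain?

n(HCl) added = 0.02452 × 0.6231 = 0.01528 mol
n(NaOH) used in back-titration = 0.01405 × 0.09611 = 1.350 × 10^-3 mol
n(HCl) left over = 1.350 × 10^-3 mol (1:1 ratio)
n(HCl) consumed by analyte = 0.01528 − 1.350 × 10^-3 = 0.01393 mol
From the 1:2 ratio, n(CaO) = 1/2 × 0.01393 = 6.964 × 10^-3 mol
mass of CaO = 6.964 × 10^-3 × 56.08 = 0.3905 g

0.3905 g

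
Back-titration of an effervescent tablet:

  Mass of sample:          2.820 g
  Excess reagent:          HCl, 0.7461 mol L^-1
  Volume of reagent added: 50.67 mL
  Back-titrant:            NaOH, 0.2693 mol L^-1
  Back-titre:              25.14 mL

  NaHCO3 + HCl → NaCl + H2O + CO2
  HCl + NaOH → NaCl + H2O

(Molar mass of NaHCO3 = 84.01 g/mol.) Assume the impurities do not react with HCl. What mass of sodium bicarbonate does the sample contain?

n(HCl) added = 0.05067 × 0.7461 = 0.03780 mol
n(NaOH) used in back-titration = 0.02514 × 0.2693 = 6.770 × 10^-3 mol
n(HCl) left over = 6.770 × 10^-3 mol (1:1 ratio)
n(HCl) consumed by analyte = 0.03780 − 6.770 × 10^-3 = 0.03103 mol
n(NaHCO3) = 0.03103 mol (1:1 ratio)
mass of NaHCO3 = 0.03103 × 84.01 = 2.607 g

2.607 g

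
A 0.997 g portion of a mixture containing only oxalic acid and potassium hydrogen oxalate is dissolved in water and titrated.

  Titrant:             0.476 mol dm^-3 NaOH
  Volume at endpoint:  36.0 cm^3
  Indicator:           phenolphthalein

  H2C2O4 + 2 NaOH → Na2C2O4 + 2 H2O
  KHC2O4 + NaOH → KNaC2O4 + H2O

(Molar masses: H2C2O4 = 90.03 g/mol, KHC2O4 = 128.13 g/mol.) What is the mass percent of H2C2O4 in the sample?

65.1 %

n(NaOH) = 0.0360 × 0.476 = 0.0171 mol
Let x = n(H2C2O4), y = n(KHC2O4).
Titrant: 2x + 1y = 0.0171;  mass: 90.03x + 128.13y = 0.997
Solving, x = 7.21 × 10^-3 mol, y = 2.71 × 10^-3 mol
mass of H2C2O4 = 7.21 × 10^-3 × 90.03 = 0.649 g
% H2C2O4 = 0.649 / 0.997 × 100 = 65.1 %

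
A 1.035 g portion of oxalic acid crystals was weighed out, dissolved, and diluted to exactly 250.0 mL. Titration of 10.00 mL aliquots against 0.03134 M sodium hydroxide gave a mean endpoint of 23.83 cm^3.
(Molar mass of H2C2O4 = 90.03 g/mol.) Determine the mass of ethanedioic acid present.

H2C2O4 + 2 NaOH → Na2C2O4 + 2 H2O
n(NaOH) per titration = 0.02383 × 0.03134 = 7.468 × 10^-4 mol
From the 1:2 ratio, n(H2C2O4) in each aliquot = 1/2 × 7.468 × 10^-4 = 3.734 × 10^-4 mol
n(H2C2O4) in the whole flask = 3.734 × 10^-4 × 250.0/10.00 = 9.335 × 10^-3 mol
mass of H2C2O4 = 9.335 × 10^-3 × 90.03 = 0.8405 g

0.8405 g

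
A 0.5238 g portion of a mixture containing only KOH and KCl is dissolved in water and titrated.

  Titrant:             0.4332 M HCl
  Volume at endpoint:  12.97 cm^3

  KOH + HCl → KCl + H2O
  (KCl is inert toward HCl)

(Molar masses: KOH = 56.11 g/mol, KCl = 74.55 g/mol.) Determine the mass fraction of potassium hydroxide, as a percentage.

n(HCl) = 0.01297 × 0.4332 = 5.619 × 10^-3 mol
Let x = n(KOH), y = n(KCl).
Titrant: 1x = 5.619 × 10^-3;  mass: 56.11x + 74.55y = 0.5238
Solving, x = 5.619 × 10^-3 mol, y = 2.797 × 10^-3 mol
mass of KOH = 5.619 × 10^-3 × 56.11 = 0.3153 g
% KOH = 0.3153 / 0.5238 × 100 = 60.19 %

60.19 %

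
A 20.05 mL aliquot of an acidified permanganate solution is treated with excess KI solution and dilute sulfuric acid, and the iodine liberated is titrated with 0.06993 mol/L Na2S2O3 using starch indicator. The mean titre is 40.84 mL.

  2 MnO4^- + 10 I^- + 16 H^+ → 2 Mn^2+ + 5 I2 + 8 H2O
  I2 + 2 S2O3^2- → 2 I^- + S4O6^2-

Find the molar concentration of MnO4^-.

0.02849 mol/L

n(S2O3^2-) = 0.04084 × 0.06993 = 2.856 × 10^-3 mol
n(I2) = n(S2O3^2-)/2 = 1.428 × 10^-3 mol
From the 2:5 ratio, n(MnO4^-) in the aliquot = 2/5 × 1.428 × 10^-3 = 5.712 × 10^-4 mol
[MnO4^-] = 5.712 × 10^-4 / 0.02005 = 0.02849 mol/L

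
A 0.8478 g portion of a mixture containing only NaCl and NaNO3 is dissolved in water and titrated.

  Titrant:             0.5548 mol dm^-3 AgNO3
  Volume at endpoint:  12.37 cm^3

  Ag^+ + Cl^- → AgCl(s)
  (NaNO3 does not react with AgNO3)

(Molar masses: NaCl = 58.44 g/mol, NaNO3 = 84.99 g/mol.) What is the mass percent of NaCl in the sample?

47.31 %

n(AgNO3) = 0.01237 × 0.5548 = 6.863 × 10^-3 mol
Let x = n(NaCl), y = n(NaNO3).
Titrant: 1x = 6.863 × 10^-3;  mass: 58.44x + 84.99y = 0.8478
Solving, x = 6.863 × 10^-3 mol, y = 5.256 × 10^-3 mol
mass of NaCl = 6.863 × 10^-3 × 58.44 = 0.4011 g
% NaCl = 0.4011 / 0.8478 × 100 = 47.31 %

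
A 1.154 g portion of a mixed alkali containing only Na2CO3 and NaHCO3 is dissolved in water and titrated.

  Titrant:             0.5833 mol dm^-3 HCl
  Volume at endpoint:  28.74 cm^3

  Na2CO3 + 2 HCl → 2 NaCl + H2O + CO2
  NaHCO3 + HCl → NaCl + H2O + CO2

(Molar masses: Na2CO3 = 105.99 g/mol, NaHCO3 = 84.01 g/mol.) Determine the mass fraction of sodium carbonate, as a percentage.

n(HCl) = 0.02874 × 0.5833 = 0.01676 mol
Let x = n(Na2CO3), y = n(NaHCO3).
Titrant: 2x + 1y = 0.01676;  mass: 105.99x + 84.01y = 1.154
Solving, x = 4.100 × 10^-3 mol, y = 8.563 × 10^-3 mol
mass of Na2CO3 = 4.100 × 10^-3 × 105.99 = 0.4346 g
% Na2CO3 = 0.4346 / 1.154 × 100 = 37.66 %

37.66 %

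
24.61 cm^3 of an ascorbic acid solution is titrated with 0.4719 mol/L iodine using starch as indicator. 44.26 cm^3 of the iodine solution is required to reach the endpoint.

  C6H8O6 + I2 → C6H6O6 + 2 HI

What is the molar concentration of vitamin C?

0.8487 mol/L

n(I2) = 0.04426 L × 0.4719 mol/L = 0.02089 mol
n(C6H8O6) = 0.02089 mol (1:1 mole ratio)
[C6H8O6] = 0.02089 mol / 0.02461 L = 0.8487 mol/L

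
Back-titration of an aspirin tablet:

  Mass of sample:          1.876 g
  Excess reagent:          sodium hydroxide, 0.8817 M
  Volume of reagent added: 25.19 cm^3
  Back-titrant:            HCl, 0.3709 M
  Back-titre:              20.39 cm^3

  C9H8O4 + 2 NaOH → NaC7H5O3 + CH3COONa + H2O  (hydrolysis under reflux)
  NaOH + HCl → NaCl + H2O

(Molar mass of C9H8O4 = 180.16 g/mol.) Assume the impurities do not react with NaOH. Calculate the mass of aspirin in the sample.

1.319 g

n(NaOH) added = 0.02519 × 0.8817 = 0.02221 mol
n(HCl) used in back-titration = 0.02039 × 0.3709 = 7.563 × 10^-3 mol
n(NaOH) left over = 7.563 × 10^-3 mol (1:1 ratio)
n(NaOH) consumed by analyte = 0.02221 − 7.563 × 10^-3 = 0.01465 mol
From the 1:2 ratio, n(C9H8O4) = 1/2 × 0.01465 = 7.324 × 10^-3 mol
mass of C9H8O4 = 7.324 × 10^-3 × 180.16 = 1.319 g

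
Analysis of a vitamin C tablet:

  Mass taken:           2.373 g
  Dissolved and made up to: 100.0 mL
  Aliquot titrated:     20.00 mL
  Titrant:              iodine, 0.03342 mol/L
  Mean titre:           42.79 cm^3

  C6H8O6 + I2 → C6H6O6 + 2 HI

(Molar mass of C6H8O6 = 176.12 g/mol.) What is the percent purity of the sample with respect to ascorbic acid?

n(I2) per titration = 0.04279 × 0.03342 = 1.430 × 10^-3 mol
n(C6H8O6) in each aliquot = 1.430 × 10^-3 mol (1:1 ratio)
n(C6H8O6) in the whole flask = 1.430 × 10^-3 × 100.0/20.00 = 7.150 × 10^-3 mol
mass of C6H8O6 = 7.150 × 10^-3 × 176.12 = 1.259 g
% C6H8O6 = 1.259 / 2.373 × 100 = 53.07 %

53.07 %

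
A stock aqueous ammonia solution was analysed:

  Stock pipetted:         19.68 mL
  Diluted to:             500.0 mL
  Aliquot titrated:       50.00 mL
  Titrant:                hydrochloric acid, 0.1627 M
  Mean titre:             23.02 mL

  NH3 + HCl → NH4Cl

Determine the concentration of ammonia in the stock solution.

n(HCl) = 0.02302 × 0.1627 = 3.745 × 10^-3 mol
n(NH3) in the aliquot = 3.745 × 10^-3 mol (1:1 ratio)
[NH3]_dilute = 3.745 × 10^-3 / 0.05000 = 0.07491 mol/L
Dilution factor = 500.0 / 19.68 = 25.41
[NH3]_stock = 0.07491 × 25.41 = 1.903 mol/L

1.903 M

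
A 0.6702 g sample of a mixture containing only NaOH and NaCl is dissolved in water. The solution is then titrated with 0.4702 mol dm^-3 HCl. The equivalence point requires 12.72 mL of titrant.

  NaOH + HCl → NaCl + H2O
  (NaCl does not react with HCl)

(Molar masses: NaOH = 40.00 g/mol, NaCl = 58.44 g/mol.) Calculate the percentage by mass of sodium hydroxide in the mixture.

n(HCl) = 0.01272 × 0.4702 = 5.981 × 10^-3 mol
Let x = n(NaOH), y = n(NaCl).
Titrant: 1x = 5.981 × 10^-3;  mass: 40.00x + 58.44y = 0.6702
Solving, x = 5.981 × 10^-3 mol, y = 7.374 × 10^-3 mol
mass of NaOH = 5.981 × 10^-3 × 40.00 = 0.2392 g
% NaOH = 0.2392 / 0.6702 × 100 = 35.70 %

35.70 %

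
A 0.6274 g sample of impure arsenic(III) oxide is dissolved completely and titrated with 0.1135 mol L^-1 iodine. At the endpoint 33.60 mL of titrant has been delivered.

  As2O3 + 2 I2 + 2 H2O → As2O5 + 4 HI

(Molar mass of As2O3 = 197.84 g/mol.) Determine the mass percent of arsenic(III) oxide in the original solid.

60.13 %

n(I2) = 0.03360 L × 0.1135 mol/L = 3.814 × 10^-3 mol
From the 1:2 ratio, n(As2O3) = 1/2 × 3.814 × 10^-3 = 1.907 × 10^-3 mol
mass of As2O3 = 1.907 × 10^-3 × 197.84 g/mol = 0.3772 g
% As2O3 = 0.3772 / 0.6274 × 100 = 60.13 %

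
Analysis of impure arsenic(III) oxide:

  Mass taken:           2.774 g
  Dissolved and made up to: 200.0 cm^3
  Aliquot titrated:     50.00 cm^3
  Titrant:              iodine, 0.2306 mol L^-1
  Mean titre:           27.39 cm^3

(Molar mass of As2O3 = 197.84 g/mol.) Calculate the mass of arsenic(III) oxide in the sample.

As2O3 + 2 I2 + 2 H2O → As2O5 + 4 HI
n(I2) per titration = 0.02739 × 0.2306 = 6.316 × 10^-3 mol
From the 1:2 ratio, n(As2O3) in each aliquot = 1/2 × 6.316 × 10^-3 = 3.158 × 10^-3 mol
n(As2O3) in the whole flask = 3.158 × 10^-3 × 200.0/50.00 = 0.01263 mol
mass of As2O3 = 0.01263 × 197.84 = 2.499 g

2.499 g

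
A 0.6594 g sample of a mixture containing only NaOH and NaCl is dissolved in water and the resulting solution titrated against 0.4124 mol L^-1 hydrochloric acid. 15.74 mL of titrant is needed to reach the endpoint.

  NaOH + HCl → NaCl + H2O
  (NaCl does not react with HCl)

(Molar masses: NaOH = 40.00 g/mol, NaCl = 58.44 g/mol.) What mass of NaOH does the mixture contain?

n(HCl) = 0.01574 × 0.4124 = 6.491 × 10^-3 mol
Let x = n(NaOH), y = n(NaCl).
Titrant: 1x = 6.491 × 10^-3;  mass: 40.00x + 58.44y = 0.6594
Solving, x = 6.491 × 10^-3 mol, y = 6.840 × 10^-3 mol
mass of NaOH = 6.491 × 10^-3 × 40.00 = 0.2596 g

0.2596 g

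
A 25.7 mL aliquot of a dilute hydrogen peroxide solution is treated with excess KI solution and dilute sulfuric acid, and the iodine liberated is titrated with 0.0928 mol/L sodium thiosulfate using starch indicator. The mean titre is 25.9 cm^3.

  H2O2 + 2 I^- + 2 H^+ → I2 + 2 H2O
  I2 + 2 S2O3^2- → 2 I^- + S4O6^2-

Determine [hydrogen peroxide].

n(S2O3^2-) = 0.0259 × 0.0928 = 2.40 × 10^-3 mol
n(I2) = n(S2O3^2-)/2 = 1.20 × 10^-3 mol
n(H2O2) in the aliquot = 1.20 × 10^-3 mol (1:1 ratio)
[H2O2] = 1.20 × 10^-3 / 0.0257 = 0.0468 mol/L

0.0468 mol/L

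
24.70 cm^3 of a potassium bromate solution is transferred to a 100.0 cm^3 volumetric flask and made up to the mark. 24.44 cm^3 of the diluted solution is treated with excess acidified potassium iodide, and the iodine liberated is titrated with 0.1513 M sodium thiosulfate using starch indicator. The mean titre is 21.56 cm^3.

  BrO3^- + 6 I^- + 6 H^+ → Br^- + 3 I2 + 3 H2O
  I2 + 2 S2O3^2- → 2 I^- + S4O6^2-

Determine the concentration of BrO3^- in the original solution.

0.09006 M

n(S2O3^2-) = 0.02156 × 0.1513 = 3.262 × 10^-3 mol
n(I2) = n(S2O3^2-)/2 = 1.631 × 10^-3 mol
From the 1:3 ratio, n(BrO3^-) in the aliquot = 1/3 × 1.631 × 10^-3 = 5.437 × 10^-4 mol
[BrO3^-]_dilute = 5.437 × 10^-4 / 0.02444 = 0.02225 mol/L
[BrO3^-]_original = 0.02225 × 100.0/24.70 = 0.09006 mol/L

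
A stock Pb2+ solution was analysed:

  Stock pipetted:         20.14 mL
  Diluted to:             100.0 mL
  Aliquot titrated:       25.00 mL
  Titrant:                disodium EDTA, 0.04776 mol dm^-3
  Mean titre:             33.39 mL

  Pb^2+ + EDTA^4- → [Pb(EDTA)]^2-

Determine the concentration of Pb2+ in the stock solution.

0.3167 mol/L

n(EDTA) = 0.03339 × 0.04776 = 1.595 × 10^-3 mol
n(Pb2+) in the aliquot = 1.595 × 10^-3 mol (1:1 ratio)
[Pb2+]_dilute = 1.595 × 10^-3 / 0.02500 = 0.06379 mol/L
Dilution factor = 100.0 / 20.14 = 4.965
[Pb2+]_stock = 0.06379 × 4.965 = 0.3167 mol/L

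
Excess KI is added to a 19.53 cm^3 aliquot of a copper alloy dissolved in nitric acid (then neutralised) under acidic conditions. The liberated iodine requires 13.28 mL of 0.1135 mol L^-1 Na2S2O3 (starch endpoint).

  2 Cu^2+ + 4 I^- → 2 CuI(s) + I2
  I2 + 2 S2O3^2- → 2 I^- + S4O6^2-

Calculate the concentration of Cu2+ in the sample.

n(S2O3^2-) = 0.01328 × 0.1135 = 1.507 × 10^-3 mol
n(I2) = n(S2O3^2-)/2 = 7.536 × 10^-4 mol
From the 2:1 ratio, n(Cu2+) in the aliquot = 2/1 × 7.536 × 10^-4 = 1.507 × 10^-3 mol
[Cu2+] = 1.507 × 10^-3 / 0.01953 = 0.07718 mol/L

0.07718 mol/L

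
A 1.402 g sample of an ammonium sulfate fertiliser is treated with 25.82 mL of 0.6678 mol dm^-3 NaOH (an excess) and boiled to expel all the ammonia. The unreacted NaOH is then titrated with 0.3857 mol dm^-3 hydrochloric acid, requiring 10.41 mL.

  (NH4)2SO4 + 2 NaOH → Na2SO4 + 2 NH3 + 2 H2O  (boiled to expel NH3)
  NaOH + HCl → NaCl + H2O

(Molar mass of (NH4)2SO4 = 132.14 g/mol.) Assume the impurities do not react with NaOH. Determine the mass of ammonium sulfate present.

0.8739 g

n(NaOH) added = 0.02582 × 0.6678 = 0.01724 mol
n(HCl) used in back-titration = 0.01041 × 0.3857 = 4.015 × 10^-3 mol
n(NaOH) left over = 4.015 × 10^-3 mol (1:1 ratio)
n(NaOH) consumed by analyte = 0.01724 − 4.015 × 10^-3 = 0.01323 mol
From the 1:2 ratio, n((NH4)2SO4) = 1/2 × 0.01323 = 6.614 × 10^-3 mol
mass of (NH4)2SO4 = 6.614 × 10^-3 × 132.14 = 0.8739 g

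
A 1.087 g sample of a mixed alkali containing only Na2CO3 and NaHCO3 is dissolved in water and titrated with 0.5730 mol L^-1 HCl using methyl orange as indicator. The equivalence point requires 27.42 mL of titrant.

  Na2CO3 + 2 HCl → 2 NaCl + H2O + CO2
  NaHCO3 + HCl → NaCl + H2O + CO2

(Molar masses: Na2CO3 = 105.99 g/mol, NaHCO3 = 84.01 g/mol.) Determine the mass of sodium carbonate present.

n(HCl) = 0.02742 × 0.5730 = 0.01571 mol
Let x = n(Na2CO3), y = n(NaHCO3).
Titrant: 2x + 1y = 0.01571;  mass: 105.99x + 84.01y = 1.087
Solving, x = 3.755 × 10^-3 mol, y = 8.201 × 10^-3 mol
mass of Na2CO3 = 3.755 × 10^-3 × 105.99 = 0.3980 g

0.3980 g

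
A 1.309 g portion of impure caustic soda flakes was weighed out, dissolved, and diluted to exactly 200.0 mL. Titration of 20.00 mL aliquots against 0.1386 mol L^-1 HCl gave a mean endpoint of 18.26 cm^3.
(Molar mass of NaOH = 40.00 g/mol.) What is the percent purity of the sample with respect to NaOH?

NaOH + HCl → NaCl + H2O
n(HCl) per titration = 0.01826 × 0.1386 = 2.531 × 10^-3 mol
n(NaOH) in each aliquot = 2.531 × 10^-3 mol (1:1 ratio)
n(NaOH) in the whole flask = 2.531 × 10^-3 × 200.0/20.00 = 0.02531 mol
mass of NaOH = 0.02531 × 40.00 = 1.012 g
% NaOH = 1.012 / 1.309 × 100 = 77.34 %

77.34 %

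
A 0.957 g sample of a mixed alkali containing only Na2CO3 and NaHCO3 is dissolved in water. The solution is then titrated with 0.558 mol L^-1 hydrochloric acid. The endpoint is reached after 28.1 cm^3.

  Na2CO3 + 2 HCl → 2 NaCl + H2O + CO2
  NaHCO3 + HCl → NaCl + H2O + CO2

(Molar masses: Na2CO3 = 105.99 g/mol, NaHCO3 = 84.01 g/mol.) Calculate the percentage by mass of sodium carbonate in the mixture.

n(HCl) = 0.0281 × 0.558 = 0.0157 mol
Let x = n(Na2CO3), y = n(NaHCO3).
Titrant: 2x + 1y = 0.0157;  mass: 105.99x + 84.01y = 0.957
Solving, x = 5.81 × 10^-3 mol, y = 4.06 × 10^-3 mol
mass of Na2CO3 = 5.81 × 10^-3 × 105.99 = 0.616 g
% Na2CO3 = 0.616 / 0.957 × 100 = 64.3 %

64.3 %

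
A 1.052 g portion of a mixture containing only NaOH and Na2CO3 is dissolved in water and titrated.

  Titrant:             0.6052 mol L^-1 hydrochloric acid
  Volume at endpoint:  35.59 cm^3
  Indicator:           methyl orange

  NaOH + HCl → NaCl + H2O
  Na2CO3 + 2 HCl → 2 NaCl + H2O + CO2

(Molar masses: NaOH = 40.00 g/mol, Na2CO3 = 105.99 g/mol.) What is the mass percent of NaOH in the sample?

26.18 %

n(HCl) = 0.03559 × 0.6052 = 0.02154 mol
Let x = n(NaOH), y = n(Na2CO3).
Titrant: 1x + 2y = 0.02154;  mass: 40.00x + 105.99y = 1.052
Solving, x = 6.884 × 10^-3 mol, y = 7.327 × 10^-3 mol
mass of NaOH = 6.884 × 10^-3 × 40.00 = 0.2754 g
% NaOH = 0.2754 / 1.052 × 100 = 26.18 %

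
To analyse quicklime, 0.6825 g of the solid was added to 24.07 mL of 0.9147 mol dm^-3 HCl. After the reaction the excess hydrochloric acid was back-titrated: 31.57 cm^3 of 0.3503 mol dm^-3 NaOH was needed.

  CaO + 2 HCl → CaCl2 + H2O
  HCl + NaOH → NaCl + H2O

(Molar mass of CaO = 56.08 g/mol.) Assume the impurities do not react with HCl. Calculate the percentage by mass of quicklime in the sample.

45.02 %

n(HCl) added = 0.02407 × 0.9147 = 0.02202 mol
n(NaOH) used in back-titration = 0.03157 × 0.3503 = 0.01106 mol
n(HCl) left over = 0.01106 mol (1:1 ratio)
n(HCl) consumed by analyte = 0.02202 − 0.01106 = 0.01096 mol
From the 1:2 ratio, n(CaO) = 1/2 × 0.01096 = 5.479 × 10^-3 mol
mass of CaO = 5.479 × 10^-3 × 56.08 = 0.3073 g
% CaO = 0.3073 / 0.6825 × 100 = 45.02 %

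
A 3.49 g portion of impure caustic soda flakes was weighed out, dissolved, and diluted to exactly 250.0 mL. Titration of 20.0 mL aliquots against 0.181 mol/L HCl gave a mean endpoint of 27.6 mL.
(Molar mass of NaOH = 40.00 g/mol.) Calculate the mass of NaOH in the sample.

2.50 g

NaOH + HCl → NaCl + H2O
n(HCl) per titration = 0.0276 × 0.181 = 5.00 × 10^-3 mol
n(NaOH) in each aliquot = 5.00 × 10^-3 mol (1:1 ratio)
n(NaOH) in the whole flask = 5.00 × 10^-3 × 250.0/20.0 = 0.0624 mol
mass of NaOH = 0.0624 × 40.00 = 2.50 g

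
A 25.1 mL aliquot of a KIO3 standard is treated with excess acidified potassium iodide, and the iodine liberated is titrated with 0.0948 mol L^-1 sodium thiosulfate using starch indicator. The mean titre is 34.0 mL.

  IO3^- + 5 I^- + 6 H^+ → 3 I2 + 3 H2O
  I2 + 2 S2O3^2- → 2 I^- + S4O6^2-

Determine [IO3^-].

n(S2O3^2-) = 0.0340 × 0.0948 = 3.22 × 10^-3 mol
n(I2) = n(S2O3^2-)/2 = 1.61 × 10^-3 mol
From the 1:3 ratio, n(IO3^-) in the aliquot = 1/3 × 1.61 × 10^-3 = 5.37 × 10^-4 mol
[IO3^-] = 5.37 × 10^-4 / 0.0251 = 0.0214 mol/L

0.0214 mol/L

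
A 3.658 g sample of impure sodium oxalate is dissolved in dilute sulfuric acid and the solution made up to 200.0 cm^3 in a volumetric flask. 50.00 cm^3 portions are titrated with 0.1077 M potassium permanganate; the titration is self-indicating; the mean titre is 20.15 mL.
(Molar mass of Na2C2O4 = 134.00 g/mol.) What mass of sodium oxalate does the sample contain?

2.908 g

2 MnO4^- + 5 C2O4^2- + 16 H^+ → 2 Mn^2+ + 10 CO2 + 8 H2O
n(KMnO4) per titration = 0.02015 × 0.1077 = 2.170 × 10^-3 mol
From the 5:2 ratio, n(Na2C2O4) in each aliquot = 5/2 × 2.170 × 10^-3 = 5.425 × 10^-3 mol
n(Na2C2O4) in the whole flask = 5.425 × 10^-3 × 200.0/50.00 = 0.02170 mol
mass of Na2C2O4 = 0.02170 × 134.00 = 2.908 g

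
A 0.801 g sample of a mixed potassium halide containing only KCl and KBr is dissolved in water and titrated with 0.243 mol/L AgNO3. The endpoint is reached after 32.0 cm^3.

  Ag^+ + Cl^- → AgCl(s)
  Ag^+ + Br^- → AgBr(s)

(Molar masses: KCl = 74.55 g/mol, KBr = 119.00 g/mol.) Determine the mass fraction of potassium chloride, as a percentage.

26.0 %

n(AgNO3) = 0.0320 × 0.243 = 7.78 × 10^-3 mol
Let x = n(KCl), y = n(KBr).
Titrant: 1x + 1y = 7.78 × 10^-3;  mass: 74.55x + 119.00y = 0.801
Solving, x = 2.80 × 10^-3 mol, y = 4.98 × 10^-3 mol
mass of KCl = 2.80 × 10^-3 × 74.55 = 0.209 g
% KCl = 0.209 / 0.801 × 100 = 26.0 %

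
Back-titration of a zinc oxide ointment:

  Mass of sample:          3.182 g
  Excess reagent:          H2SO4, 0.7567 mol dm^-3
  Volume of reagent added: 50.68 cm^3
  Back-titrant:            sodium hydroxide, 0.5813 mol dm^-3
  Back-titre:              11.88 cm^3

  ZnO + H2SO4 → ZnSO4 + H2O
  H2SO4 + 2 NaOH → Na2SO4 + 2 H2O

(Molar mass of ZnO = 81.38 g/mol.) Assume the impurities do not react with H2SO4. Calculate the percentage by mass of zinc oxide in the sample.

89.25 %

n(H2SO4) added = 0.05068 × 0.7567 = 0.03835 mol
n(NaOH) used in back-titration = 0.01188 × 0.5813 = 6.906 × 10^-3 mol
From the 1:2 ratio, n(H2SO4) left over = 1/2 × 6.906 × 10^-3 = 3.453 × 10^-3 mol
n(H2SO4) consumed by analyte = 0.03835 − 3.453 × 10^-3 = 0.03490 mol
n(ZnO) = 0.03490 mol (1:1 ratio)
mass of ZnO = 0.03490 × 81.38 = 2.840 g
% ZnO = 2.840 / 3.182 × 100 = 89.25 %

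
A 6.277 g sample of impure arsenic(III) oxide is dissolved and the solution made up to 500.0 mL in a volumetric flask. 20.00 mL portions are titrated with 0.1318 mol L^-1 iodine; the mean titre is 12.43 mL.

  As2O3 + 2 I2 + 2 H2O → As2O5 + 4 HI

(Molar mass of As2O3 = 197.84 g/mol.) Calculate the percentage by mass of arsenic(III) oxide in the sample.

n(I2) per titration = 0.01243 × 0.1318 = 1.638 × 10^-3 mol
From the 1:2 ratio, n(As2O3) in each aliquot = 1/2 × 1.638 × 10^-3 = 8.191 × 10^-4 mol
n(As2O3) in the whole flask = 8.191 × 10^-4 × 500.0/20.00 = 0.02048 mol
mass of As2O3 = 0.02048 × 197.84 = 4.051 g
% As2O3 = 4.051 / 6.277 × 100 = 64.54 %

64.54 %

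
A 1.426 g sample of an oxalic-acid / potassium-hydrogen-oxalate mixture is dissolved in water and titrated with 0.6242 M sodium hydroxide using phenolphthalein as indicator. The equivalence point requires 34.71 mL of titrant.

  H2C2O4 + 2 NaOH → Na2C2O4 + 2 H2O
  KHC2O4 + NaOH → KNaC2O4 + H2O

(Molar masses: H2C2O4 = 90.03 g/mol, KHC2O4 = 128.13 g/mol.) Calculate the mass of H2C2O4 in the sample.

n(NaOH) = 0.03471 × 0.6242 = 0.02167 mol
Let x = n(H2C2O4), y = n(KHC2O4).
Titrant: 2x + 1y = 0.02167;  mass: 90.03x + 128.13y = 1.426
Solving, x = 8.122 × 10^-3 mol, y = 5.423 × 10^-3 mol
mass of H2C2O4 = 8.122 × 10^-3 × 90.03 = 0.7312 g

0.7312 g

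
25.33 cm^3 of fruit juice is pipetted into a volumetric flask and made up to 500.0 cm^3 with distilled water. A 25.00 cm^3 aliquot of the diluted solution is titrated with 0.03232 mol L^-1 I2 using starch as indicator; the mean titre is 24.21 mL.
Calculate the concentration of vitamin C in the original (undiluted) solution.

0.6178 mol/L

C6H8O6 + I2 → C6H6O6 + 2 HI
n(I2) = 0.02421 × 0.03232 = 7.825 × 10^-4 mol
n(C6H8O6) in the aliquot = 7.825 × 10^-4 mol (1:1 ratio)
[C6H8O6]_dilute = 7.825 × 10^-4 / 0.02500 = 0.03130 mol/L
Dilution factor = 500.0 / 25.33 = 19.74
[C6H8O6]_stock = 0.03130 × 19.74 = 0.6178 mol/L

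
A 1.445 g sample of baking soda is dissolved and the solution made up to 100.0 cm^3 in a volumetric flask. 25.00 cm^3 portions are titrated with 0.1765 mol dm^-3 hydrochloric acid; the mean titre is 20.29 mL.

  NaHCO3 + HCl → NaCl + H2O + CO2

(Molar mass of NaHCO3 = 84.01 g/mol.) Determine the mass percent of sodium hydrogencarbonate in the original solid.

n(HCl) per titration = 0.02029 × 0.1765 = 3.581 × 10^-3 mol
n(NaHCO3) in each aliquot = 3.581 × 10^-3 mol (1:1 ratio)
n(NaHCO3) in the whole flask = 3.581 × 10^-3 × 100.0/25.00 = 0.01432 mol
mass of NaHCO3 = 0.01432 × 84.01 = 1.203 g
% NaHCO3 = 1.203 / 1.445 × 100 = 83.28 %

83.28 %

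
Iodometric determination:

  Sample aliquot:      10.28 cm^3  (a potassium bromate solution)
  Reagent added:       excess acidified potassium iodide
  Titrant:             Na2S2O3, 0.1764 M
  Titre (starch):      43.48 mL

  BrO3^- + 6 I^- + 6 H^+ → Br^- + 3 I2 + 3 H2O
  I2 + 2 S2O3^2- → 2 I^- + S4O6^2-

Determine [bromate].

0.1243 M

n(S2O3^2-) = 0.04348 × 0.1764 = 7.670 × 10^-3 mol
n(I2) = n(S2O3^2-)/2 = 3.835 × 10^-3 mol
From the 1:3 ratio, n(BrO3^-) in the aliquot = 1/3 × 3.835 × 10^-3 = 1.278 × 10^-3 mol
[BrO3^-] = 1.278 × 10^-3 / 0.01028 = 0.1243 mol/L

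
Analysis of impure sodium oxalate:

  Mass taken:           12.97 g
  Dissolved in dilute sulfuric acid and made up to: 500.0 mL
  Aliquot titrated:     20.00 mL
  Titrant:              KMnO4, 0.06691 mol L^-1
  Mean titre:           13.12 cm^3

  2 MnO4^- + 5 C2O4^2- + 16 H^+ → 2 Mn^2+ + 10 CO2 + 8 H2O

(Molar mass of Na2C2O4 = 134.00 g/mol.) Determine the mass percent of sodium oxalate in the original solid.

n(KMnO4) per titration = 0.01312 × 0.06691 = 8.779 × 10^-4 mol
From the 5:2 ratio, n(Na2C2O4) in each aliquot = 5/2 × 8.779 × 10^-4 = 2.195 × 10^-3 mol
n(Na2C2O4) in the whole flask = 2.195 × 10^-3 × 500.0/20.00 = 0.05487 mol
mass of Na2C2O4 = 0.05487 × 134.00 = 7.352 g
% Na2C2O4 = 7.352 / 12.97 × 100 = 56.69 %

56.69 %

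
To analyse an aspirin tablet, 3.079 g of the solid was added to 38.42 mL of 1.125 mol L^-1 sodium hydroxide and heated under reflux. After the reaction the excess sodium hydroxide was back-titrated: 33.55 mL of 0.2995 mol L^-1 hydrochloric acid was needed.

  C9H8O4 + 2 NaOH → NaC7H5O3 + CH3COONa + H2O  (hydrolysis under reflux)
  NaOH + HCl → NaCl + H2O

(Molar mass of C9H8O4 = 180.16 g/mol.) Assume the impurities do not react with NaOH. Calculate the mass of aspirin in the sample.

2.988 g

n(NaOH) added = 0.03842 × 1.125 = 0.04322 mol
n(HCl) used in back-titration = 0.03355 × 0.2995 = 0.01005 mol
n(NaOH) left over = 0.01005 mol (1:1 ratio)
n(NaOH) consumed by analyte = 0.04322 − 0.01005 = 0.03317 mol
From the 1:2 ratio, n(C9H8O4) = 1/2 × 0.03317 = 0.01659 mol
mass of C9H8O4 = 0.01659 × 180.16 = 2.988 g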